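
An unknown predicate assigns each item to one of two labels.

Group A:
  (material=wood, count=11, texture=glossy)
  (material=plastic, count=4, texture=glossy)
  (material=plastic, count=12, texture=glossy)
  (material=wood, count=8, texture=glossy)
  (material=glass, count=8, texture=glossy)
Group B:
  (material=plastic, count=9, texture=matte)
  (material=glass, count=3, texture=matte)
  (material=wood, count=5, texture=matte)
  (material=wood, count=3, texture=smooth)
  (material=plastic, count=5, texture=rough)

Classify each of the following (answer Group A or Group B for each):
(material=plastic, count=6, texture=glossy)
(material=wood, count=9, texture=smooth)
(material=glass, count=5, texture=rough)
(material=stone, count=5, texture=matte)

The rule appears to be: texture is glossy.
(material=plastic, count=6, texture=glossy) — texture is glossy, hence Group A.
(material=wood, count=9, texture=smooth) — texture is smooth, hence Group B.
(material=glass, count=5, texture=rough) — texture is rough, hence Group B.
(material=stone, count=5, texture=matte) — texture is matte, hence Group B.

Group A, Group B, Group B, Group B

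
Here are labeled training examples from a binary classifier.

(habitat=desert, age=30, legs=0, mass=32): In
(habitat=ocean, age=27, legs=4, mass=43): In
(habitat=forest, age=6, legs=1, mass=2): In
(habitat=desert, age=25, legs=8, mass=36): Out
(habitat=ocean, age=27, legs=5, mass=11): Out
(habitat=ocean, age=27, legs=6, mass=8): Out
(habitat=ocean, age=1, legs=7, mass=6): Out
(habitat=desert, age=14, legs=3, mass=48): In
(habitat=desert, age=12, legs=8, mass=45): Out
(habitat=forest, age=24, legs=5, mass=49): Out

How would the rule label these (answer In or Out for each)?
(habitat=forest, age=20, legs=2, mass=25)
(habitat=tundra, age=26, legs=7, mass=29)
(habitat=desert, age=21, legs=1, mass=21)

The pattern is that an item is 'In' exactly when: legs ≤ 4.

In, Out, In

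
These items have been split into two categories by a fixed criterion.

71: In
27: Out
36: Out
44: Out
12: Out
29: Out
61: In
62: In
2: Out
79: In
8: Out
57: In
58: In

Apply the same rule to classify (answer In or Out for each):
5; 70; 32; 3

Out, In, Out, Out

One predicate separates the groups cleanly: at least 57.
5 → 5 < 57 → Out.
70 → 70 ≥ 57 → In.
32 → 32 < 57 → Out.
3 → 3 < 57 → Out.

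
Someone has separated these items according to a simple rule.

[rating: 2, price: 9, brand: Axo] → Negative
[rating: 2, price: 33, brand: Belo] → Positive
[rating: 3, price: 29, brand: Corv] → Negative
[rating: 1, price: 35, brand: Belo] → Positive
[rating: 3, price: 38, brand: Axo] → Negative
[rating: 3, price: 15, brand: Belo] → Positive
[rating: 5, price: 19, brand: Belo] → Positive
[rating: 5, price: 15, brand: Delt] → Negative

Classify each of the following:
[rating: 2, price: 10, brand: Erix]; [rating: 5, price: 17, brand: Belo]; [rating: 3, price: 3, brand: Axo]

All 'Positive' examples share one property — brand is Belo — and every 'Negative' example lacks it.
[rating: 2, price: 10, brand: Erix]: Negative (brand is Erix). [rating: 5, price: 17, brand: Belo]: Positive (brand is Belo). [rating: 3, price: 3, brand: Axo]: Negative (brand is Axo).

Negative, Positive, Negative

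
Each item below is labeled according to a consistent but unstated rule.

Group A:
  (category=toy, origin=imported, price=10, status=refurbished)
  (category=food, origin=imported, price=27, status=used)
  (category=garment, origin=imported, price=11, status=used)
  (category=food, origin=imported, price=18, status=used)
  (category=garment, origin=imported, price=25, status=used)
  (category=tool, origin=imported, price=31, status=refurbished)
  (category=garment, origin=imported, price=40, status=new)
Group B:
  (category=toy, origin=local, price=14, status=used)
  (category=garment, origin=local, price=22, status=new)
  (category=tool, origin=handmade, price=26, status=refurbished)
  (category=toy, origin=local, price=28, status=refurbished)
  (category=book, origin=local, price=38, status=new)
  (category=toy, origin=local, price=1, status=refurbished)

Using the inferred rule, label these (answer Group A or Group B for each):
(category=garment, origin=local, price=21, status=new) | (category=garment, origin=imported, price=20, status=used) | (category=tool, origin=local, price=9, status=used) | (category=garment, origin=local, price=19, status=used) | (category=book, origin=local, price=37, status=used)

Group B, Group A, Group B, Group B, Group B

The simplest hypothesis consistent with all the labels is: origin is imported.
Group B: (category=garment, origin=local, price=21, status=new), since origin is local.
Group A: (category=garment, origin=imported, price=20, status=used), since origin is imported.
Group B: (category=tool, origin=local, price=9, status=used), since origin is local.
Group B: (category=garment, origin=local, price=19, status=used), since origin is local.
Group B: (category=book, origin=local, price=37, status=used), since origin is local.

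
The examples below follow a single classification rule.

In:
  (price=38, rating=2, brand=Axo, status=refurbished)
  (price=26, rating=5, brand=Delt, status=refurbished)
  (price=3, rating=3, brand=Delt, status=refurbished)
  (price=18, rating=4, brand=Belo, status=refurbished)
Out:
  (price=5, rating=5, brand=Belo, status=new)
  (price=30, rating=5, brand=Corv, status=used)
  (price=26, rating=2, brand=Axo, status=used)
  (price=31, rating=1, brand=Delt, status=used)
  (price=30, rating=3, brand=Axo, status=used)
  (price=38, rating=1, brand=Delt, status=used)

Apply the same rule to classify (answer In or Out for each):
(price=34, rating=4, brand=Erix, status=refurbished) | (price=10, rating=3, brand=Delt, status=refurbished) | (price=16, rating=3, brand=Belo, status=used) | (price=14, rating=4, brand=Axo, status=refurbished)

In, In, Out, In

The distinguishing property — status is refurbished — holds for all the 'In' cases and none of the 'Out' cases.
(price=34, rating=4, brand=Erix, status=refurbished) → status is refurbished → In. (price=10, rating=3, brand=Delt, status=refurbished) → status is refurbished → In. (price=16, rating=3, brand=Belo, status=used) → status is used → Out. (price=14, rating=4, brand=Axo, status=refurbished) → status is refurbished → In.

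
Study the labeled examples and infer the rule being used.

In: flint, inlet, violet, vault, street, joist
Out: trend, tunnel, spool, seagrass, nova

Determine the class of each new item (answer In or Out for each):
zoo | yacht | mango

All 'In' examples share one property — ends with 't' — and every 'Out' example lacks it.
zoo: Out (ends with 'o').
yacht: In (ends with 't').
mango: Out (ends with 'o').

Out, In, Out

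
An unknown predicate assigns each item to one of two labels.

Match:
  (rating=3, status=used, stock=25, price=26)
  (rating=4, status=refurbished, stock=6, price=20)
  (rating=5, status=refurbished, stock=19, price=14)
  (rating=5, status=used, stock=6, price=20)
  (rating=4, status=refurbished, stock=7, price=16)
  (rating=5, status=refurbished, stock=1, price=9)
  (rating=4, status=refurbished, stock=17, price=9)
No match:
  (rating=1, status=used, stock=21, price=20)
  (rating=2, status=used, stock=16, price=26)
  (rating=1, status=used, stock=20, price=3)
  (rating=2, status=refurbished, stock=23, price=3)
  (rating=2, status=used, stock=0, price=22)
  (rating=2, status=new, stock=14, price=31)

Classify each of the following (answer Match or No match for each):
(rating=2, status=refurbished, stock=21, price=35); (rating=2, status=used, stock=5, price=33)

No match, No match

The distinguishing property — rating ≥ 3 — holds for all the 'Match' cases and none of the 'No match' cases.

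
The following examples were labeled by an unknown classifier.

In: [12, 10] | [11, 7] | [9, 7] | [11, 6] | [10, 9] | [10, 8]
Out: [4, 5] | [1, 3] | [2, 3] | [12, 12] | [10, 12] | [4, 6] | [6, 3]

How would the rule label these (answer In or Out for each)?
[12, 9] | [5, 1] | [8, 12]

Rule: first > second AND sum ≥ 10. This holds for each 'In' example and fails for each 'Out' one.
[12, 9]: In (12 > 9, 12+9 = 21).
[5, 1]: Out (5 > 1, 5+1 = 6).
[8, 12]: Out (8 < 12, 8+12 = 20).

In, Out, Out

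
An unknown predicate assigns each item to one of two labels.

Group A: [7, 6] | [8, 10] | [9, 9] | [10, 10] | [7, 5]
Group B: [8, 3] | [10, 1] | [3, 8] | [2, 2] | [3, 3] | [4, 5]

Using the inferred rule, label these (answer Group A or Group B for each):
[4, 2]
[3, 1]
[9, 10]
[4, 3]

Group B, Group B, Group A, Group B

The simplest hypothesis consistent with all the labels is: sum ≥ 12.
[4, 2]: Group B (4+2 = 6).
[3, 1]: Group B (3+1 = 4).
[9, 10]: Group A (9+10 = 19).
[4, 3]: Group B (4+3 = 7).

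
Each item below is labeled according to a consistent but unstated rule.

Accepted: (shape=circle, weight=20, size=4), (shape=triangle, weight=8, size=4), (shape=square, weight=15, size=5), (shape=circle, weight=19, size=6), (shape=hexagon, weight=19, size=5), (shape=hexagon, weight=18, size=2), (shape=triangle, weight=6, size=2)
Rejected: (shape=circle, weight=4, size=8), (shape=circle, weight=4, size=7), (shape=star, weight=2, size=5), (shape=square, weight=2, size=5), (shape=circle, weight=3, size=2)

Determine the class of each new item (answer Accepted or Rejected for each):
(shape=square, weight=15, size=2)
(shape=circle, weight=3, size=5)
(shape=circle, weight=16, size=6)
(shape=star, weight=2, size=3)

Accepted, Rejected, Accepted, Rejected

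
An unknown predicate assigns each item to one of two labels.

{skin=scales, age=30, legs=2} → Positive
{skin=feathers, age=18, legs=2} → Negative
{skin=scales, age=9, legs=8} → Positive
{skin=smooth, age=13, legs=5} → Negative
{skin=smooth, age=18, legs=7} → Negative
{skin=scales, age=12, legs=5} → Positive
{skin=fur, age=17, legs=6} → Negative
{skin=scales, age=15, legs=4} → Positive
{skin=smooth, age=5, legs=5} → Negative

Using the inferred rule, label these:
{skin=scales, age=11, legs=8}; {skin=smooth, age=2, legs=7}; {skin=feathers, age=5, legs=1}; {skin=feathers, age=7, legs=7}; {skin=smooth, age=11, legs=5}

'Positive' ⟺ skin is scales.

Positive, Negative, Negative, Negative, Negative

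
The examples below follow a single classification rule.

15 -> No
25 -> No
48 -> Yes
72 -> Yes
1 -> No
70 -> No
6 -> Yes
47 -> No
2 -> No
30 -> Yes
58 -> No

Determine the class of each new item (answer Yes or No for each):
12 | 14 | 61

Yes, No, No

All 'Yes' examples share one property — multiple of 6 — and every 'No' example lacks it.
12: Yes (12 = 6·2).
14: No (14 = 6·2 + 2).
61: No (61 = 6·10 + 1).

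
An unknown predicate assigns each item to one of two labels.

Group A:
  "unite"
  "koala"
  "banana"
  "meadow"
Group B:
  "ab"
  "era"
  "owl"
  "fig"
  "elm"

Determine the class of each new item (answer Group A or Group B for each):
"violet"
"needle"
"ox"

Group A, Group A, Group B

One predicate separates the groups cleanly: length ≥ 5.
"violet": Group A (length 6).
"needle": Group A (length 6).
"ox": Group B (length 2).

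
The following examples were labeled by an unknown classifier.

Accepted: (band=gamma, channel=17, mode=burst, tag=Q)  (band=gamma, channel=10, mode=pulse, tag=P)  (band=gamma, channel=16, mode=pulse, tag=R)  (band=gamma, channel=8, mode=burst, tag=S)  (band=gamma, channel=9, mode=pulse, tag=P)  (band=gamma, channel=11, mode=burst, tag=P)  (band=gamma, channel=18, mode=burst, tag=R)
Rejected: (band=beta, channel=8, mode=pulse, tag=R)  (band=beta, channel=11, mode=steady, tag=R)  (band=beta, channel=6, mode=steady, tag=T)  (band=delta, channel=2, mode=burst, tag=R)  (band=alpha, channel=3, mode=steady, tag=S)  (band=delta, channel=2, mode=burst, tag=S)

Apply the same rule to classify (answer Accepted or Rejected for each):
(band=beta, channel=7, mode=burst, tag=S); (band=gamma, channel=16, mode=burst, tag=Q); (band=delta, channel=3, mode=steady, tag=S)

Rejected, Accepted, Rejected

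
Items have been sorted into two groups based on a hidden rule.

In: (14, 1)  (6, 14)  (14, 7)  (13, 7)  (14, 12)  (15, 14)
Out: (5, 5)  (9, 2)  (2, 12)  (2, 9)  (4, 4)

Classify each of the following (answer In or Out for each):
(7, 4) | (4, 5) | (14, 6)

Out, Out, In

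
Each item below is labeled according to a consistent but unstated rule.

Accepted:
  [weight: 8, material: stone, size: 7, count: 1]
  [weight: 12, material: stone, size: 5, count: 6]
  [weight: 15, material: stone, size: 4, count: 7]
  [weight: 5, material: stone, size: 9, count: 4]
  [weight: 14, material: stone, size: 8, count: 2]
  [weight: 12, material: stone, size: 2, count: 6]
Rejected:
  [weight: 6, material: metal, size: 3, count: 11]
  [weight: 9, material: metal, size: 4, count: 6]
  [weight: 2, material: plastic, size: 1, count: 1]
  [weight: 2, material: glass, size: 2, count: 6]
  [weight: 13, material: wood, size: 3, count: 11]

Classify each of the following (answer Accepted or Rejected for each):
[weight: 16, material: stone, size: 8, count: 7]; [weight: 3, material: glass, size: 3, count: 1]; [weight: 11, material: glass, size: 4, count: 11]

The distinguishing property — material is stone — holds for all the 'Accepted' cases and none of the 'Rejected' cases.
[weight: 16, material: stone, size: 8, count: 7] → material is stone → Accepted.
[weight: 3, material: glass, size: 3, count: 1] → material is glass → Rejected.
[weight: 11, material: glass, size: 4, count: 11] → material is glass → Rejected.

Accepted, Rejected, Rejected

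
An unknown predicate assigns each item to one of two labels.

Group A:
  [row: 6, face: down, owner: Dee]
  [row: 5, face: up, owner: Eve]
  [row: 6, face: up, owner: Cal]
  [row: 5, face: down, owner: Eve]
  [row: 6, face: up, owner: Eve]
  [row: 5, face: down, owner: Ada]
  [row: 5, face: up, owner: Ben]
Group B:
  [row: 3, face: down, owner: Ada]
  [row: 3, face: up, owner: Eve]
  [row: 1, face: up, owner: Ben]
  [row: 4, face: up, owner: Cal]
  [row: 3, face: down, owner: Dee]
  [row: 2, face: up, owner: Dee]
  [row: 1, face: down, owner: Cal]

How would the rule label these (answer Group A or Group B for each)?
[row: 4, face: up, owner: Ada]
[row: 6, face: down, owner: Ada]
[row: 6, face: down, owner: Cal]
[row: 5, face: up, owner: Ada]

Every 'Group A' example satisfies: row ≥ 5. None of the 'Group B' examples do.
[row: 4, face: up, owner: Ada] — row = 4, hence Group B. [row: 6, face: down, owner: Ada] — row = 6, hence Group A. [row: 6, face: down, owner: Cal] — row = 6, hence Group A. [row: 5, face: up, owner: Ada] — row = 5, hence Group A.

Group B, Group A, Group A, Group A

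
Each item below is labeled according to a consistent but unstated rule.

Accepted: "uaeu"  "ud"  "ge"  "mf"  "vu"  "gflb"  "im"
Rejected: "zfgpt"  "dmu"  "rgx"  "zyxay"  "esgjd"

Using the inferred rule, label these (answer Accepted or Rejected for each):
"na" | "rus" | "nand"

Accepted, Rejected, Accepted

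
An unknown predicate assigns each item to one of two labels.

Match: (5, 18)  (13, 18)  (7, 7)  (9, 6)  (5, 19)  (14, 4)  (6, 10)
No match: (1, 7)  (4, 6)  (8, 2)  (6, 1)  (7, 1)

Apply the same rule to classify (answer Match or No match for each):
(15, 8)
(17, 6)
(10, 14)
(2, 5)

Match, Match, Match, No match

A rule that fits every label: sum ≥ 14 — true of each 'Match' example, false of each 'No match' one.
(15, 8) → 15+8 = 23 → Match. (17, 6) → 17+6 = 23 → Match. (10, 14) → 10+14 = 24 → Match. (2, 5) → 2+5 = 7 → No match.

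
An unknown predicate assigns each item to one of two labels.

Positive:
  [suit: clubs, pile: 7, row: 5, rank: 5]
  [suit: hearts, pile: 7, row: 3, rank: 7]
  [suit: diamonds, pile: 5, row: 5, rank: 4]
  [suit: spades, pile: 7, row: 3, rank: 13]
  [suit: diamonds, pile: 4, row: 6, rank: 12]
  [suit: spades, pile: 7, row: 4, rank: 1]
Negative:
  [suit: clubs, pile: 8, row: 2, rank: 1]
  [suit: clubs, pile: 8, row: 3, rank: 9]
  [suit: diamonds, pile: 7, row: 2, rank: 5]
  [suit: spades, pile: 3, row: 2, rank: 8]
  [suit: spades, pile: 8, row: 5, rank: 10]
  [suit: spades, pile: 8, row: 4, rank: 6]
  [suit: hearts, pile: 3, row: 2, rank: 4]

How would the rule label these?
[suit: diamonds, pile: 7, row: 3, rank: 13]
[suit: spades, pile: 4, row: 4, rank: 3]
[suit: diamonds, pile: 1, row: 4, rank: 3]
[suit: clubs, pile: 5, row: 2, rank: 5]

One predicate separates the groups cleanly: row ≥ 3 AND pile ≤ 7.
[suit: diamonds, pile: 7, row: 3, rank: 13]: row = 3, pile = 7 — meets the rule, so Positive. [suit: spades, pile: 4, row: 4, rank: 3]: row = 4, pile = 4 — meets the rule, so Positive. [suit: diamonds, pile: 1, row: 4, rank: 3]: row = 4, pile = 1 — meets the rule, so Positive. [suit: clubs, pile: 5, row: 2, rank: 5]: row = 2, pile = 5 — fails the rule, so Negative.

Positive, Positive, Positive, Negative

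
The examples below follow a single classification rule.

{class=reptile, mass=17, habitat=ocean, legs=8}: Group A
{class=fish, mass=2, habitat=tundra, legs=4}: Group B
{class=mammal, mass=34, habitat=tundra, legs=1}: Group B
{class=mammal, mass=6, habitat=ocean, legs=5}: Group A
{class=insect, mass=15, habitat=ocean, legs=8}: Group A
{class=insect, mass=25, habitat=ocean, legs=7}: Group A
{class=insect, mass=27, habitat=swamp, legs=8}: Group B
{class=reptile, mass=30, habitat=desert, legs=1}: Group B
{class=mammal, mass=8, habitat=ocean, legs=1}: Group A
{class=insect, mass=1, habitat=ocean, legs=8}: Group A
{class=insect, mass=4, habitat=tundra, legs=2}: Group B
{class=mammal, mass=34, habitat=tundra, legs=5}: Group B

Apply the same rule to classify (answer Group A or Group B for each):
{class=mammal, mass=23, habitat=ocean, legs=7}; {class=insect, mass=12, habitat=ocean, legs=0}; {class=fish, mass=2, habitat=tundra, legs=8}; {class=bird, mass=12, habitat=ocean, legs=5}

Group A, Group A, Group B, Group A

One predicate separates the groups cleanly: habitat is ocean.
{class=mammal, mass=23, habitat=ocean, legs=7}: Group A (habitat is ocean).
{class=insect, mass=12, habitat=ocean, legs=0}: Group A (habitat is ocean).
{class=fish, mass=2, habitat=tundra, legs=8}: Group B (habitat is tundra).
{class=bird, mass=12, habitat=ocean, legs=5}: Group A (habitat is ocean).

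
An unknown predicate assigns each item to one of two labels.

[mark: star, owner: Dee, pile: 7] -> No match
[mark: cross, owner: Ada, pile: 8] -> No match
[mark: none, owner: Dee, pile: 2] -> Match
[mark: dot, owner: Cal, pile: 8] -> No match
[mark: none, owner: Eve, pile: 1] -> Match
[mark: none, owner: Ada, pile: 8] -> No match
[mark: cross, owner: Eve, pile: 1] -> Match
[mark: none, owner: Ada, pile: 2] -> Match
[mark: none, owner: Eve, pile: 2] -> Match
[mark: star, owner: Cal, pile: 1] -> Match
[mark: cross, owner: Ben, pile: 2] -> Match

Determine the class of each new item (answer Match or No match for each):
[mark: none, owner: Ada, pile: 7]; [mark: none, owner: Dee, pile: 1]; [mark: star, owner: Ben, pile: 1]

No match, Match, Match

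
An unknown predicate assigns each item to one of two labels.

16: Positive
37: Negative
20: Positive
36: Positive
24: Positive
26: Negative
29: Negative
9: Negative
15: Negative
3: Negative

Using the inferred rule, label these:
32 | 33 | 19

The rule appears to be: multiple of 4.
32: Positive (32 = 4·8). 33: Negative (33 = 4·8 + 1). 19: Negative (19 = 4·4 + 3).

Positive, Negative, Negative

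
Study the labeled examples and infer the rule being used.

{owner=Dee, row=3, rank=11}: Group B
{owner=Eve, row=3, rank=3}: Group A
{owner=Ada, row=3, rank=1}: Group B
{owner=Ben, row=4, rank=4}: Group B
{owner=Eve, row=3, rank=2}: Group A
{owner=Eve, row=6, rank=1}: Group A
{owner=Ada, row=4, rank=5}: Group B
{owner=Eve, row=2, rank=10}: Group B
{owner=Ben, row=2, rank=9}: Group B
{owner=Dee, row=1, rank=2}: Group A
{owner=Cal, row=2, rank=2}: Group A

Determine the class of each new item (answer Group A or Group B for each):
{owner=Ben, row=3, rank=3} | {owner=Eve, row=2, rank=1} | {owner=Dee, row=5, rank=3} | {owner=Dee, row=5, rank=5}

Group A, Group A, Group A, Group B

The pattern is that an item is 'Group A' exactly when: owner is not Ada AND rank ≤ 3.
{owner=Ben, row=3, rank=3}: Group A (owner is Ben, rank = 3).
{owner=Eve, row=2, rank=1}: Group A (owner is Eve, rank = 1).
{owner=Dee, row=5, rank=3}: Group A (owner is Dee, rank = 3).
{owner=Dee, row=5, rank=5}: Group B (owner is Dee, rank = 5).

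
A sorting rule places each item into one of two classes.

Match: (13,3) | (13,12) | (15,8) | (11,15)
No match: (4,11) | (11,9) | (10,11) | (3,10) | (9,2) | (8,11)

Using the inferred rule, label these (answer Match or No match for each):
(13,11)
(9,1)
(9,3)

'Match' ⟺ max ≥ 12.
(13,11): max 13, satisfies this → Match.
(9,1): max 9, does not pass → No match.
(9,3): max 9, does not pass → No match.

Match, No match, No match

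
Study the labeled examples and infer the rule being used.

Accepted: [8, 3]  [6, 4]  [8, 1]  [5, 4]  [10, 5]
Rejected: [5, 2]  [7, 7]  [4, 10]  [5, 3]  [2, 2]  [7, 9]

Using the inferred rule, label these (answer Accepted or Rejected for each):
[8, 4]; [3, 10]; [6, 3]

Accepted, Rejected, Accepted

The common property of the 'Accepted' items is: first > second AND sum ≥ 9. No 'Rejected' item has it.
[8, 4] — 8 > 4, 8+4 = 12, hence Accepted. [3, 10] — 3 < 10, 3+10 = 13, hence Rejected. [6, 3] — 6 > 3, 6+3 = 9, hence Accepted.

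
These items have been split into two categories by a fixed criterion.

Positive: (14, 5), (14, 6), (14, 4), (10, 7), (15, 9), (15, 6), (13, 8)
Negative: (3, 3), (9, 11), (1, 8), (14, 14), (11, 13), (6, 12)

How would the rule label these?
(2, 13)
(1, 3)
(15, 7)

Negative, Negative, Positive

The common property of the 'Positive' items is: first > second. No 'Negative' item has it.
(2, 13) → 2 < 13 → Negative. (1, 3) → 1 < 3 → Negative. (15, 7) → 15 > 7 → Positive.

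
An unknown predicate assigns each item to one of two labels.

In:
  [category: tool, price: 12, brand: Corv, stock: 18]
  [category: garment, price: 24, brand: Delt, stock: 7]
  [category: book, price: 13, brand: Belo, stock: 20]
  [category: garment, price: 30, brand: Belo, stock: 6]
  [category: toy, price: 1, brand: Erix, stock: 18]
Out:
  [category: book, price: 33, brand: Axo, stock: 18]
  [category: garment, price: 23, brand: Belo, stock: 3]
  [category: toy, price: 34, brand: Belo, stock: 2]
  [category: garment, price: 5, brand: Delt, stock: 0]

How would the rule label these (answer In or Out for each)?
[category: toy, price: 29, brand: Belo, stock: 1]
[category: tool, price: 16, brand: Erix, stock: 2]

Out, Out

The pattern is that an item is 'In' exactly when: price ≤ 30 AND stock ≥ 6.
[category: toy, price: 29, brand: Belo, stock: 1]: price = 29, stock = 1, fails the rule → Out.
[category: tool, price: 16, brand: Erix, stock: 2]: price = 16, stock = 2, fails the rule → Out.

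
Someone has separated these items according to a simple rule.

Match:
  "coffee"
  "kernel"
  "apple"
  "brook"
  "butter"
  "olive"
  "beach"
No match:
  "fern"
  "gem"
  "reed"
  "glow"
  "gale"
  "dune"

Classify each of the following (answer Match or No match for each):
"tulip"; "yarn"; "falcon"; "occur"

One predicate separates the groups cleanly: length ≥ 5.
Match: "tulip", since length 5. No match: "yarn", since length 4. Match: "falcon", since length 6. Match: "occur", since length 5.

Match, No match, Match, Match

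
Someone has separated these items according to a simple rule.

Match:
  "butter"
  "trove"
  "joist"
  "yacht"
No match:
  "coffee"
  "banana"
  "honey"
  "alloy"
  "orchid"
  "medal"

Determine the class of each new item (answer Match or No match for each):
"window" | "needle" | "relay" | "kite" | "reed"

No match, No match, No match, Match, No match

A rule that fits every label: contains 't' — true of each 'Match' example, false of each 'No match' one.
"window" — no 't', hence No match. "needle" — no 't', hence No match. "relay" — no 't', hence No match. "kite" — has 't', hence Match. "reed" — no 't', hence No match.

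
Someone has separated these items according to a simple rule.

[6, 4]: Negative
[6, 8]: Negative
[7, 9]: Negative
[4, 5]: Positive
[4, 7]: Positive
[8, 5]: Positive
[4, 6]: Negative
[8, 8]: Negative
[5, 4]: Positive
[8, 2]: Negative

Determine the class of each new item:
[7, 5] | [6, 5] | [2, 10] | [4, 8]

Negative, Positive, Negative, Negative

One predicate separates the groups cleanly: sum is odd.
[7, 5] — 7+5 = 12, hence Negative. [6, 5] — 6+5 = 11, hence Positive. [2, 10] — 2+10 = 12, hence Negative. [4, 8] — 4+8 = 12, hence Negative.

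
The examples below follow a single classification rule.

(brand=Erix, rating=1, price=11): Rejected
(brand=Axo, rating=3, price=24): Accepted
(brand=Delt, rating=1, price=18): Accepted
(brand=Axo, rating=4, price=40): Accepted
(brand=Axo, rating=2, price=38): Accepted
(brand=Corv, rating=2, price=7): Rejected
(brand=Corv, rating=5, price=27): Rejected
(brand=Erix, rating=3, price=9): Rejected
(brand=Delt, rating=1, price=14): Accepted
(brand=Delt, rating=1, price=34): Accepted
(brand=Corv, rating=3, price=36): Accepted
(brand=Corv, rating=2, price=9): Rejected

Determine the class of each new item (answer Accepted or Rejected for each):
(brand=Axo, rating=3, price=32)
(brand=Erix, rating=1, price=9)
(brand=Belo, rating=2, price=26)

'Accepted' ⟺ price is even.
(brand=Axo, rating=3, price=32) — price = 32, hence Accepted. (brand=Erix, rating=1, price=9) — price = 9, hence Rejected. (brand=Belo, rating=2, price=26) — price = 26, hence Accepted.

Accepted, Rejected, Accepted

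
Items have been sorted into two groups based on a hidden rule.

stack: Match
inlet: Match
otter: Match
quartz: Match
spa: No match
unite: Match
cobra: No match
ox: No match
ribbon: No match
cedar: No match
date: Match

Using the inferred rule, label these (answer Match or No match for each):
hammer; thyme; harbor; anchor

The simplest hypothesis consistent with all the labels is: contains 't'.
hammer: no 't' — doesn't match, so No match.
thyme: has 't' — matches, so Match.
harbor: no 't' — doesn't match, so No match.
anchor: no 't' — doesn't match, so No match.

No match, Match, No match, No match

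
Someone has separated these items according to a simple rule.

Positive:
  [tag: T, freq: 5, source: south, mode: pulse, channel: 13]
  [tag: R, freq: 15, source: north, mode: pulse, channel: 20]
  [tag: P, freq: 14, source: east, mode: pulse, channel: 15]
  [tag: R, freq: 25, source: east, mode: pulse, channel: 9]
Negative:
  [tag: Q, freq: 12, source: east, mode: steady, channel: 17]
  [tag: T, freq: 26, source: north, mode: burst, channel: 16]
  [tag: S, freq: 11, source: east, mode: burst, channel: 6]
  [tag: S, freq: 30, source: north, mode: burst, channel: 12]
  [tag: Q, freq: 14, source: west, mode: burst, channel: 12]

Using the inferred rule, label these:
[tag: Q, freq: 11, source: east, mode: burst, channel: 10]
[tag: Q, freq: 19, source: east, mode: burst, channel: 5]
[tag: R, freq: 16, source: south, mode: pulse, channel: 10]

The distinguishing property — mode is pulse — holds for all the 'Positive' cases and none of the 'Negative' cases.
[tag: Q, freq: 11, source: east, mode: burst, channel: 10]: Negative (mode is burst). [tag: Q, freq: 19, source: east, mode: burst, channel: 5]: Negative (mode is burst). [tag: R, freq: 16, source: south, mode: pulse, channel: 10]: Positive (mode is pulse).

Negative, Negative, Positive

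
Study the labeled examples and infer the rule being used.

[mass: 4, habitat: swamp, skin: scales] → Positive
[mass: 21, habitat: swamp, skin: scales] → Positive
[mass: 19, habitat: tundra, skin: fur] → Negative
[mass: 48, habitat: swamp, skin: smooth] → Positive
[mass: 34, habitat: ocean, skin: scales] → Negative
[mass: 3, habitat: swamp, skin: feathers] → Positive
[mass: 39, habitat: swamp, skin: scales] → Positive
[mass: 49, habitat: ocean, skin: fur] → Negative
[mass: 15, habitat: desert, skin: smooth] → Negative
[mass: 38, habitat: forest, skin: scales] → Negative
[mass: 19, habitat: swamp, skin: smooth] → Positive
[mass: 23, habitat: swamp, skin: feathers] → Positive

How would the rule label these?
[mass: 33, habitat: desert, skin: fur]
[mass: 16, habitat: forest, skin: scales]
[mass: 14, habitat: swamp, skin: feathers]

Negative, Negative, Positive

All 'Positive' examples share one property — habitat is swamp — and every 'Negative' example lacks it.
[mass: 33, habitat: desert, skin: fur]: Negative (habitat is desert). [mass: 16, habitat: forest, skin: scales]: Negative (habitat is forest). [mass: 14, habitat: swamp, skin: feathers]: Positive (habitat is swamp).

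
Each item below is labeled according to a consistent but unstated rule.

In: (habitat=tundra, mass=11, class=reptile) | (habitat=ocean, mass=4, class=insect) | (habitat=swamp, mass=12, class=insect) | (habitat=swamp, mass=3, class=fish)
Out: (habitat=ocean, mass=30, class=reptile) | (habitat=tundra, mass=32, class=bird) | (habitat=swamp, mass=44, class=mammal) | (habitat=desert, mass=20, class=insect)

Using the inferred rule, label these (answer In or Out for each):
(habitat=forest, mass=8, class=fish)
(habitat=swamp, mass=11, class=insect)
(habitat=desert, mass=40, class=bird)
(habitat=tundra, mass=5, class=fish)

Every 'In' example satisfies: mass ≤ 12. None of the 'Out' examples do.
(habitat=forest, mass=8, class=fish): mass = 8, passes → In. (habitat=swamp, mass=11, class=insect): mass = 11, passes → In. (habitat=desert, mass=40, class=bird): mass = 40, fails this test → Out. (habitat=tundra, mass=5, class=fish): mass = 5, passes → In.

In, In, Out, In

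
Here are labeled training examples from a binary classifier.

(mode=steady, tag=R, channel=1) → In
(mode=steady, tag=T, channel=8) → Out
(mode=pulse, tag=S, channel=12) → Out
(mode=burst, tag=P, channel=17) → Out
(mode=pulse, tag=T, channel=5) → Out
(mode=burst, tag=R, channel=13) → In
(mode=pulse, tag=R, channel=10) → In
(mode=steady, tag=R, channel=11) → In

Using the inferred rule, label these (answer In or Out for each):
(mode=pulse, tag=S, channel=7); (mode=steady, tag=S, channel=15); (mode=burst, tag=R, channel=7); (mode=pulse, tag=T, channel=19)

The common property of the 'In' items is: tag is R. No 'Out' item has it.
Out: (mode=pulse, tag=S, channel=7), since tag is S. Out: (mode=steady, tag=S, channel=15), since tag is S. In: (mode=burst, tag=R, channel=7), since tag is R. Out: (mode=pulse, tag=T, channel=19), since tag is T.

Out, Out, In, Out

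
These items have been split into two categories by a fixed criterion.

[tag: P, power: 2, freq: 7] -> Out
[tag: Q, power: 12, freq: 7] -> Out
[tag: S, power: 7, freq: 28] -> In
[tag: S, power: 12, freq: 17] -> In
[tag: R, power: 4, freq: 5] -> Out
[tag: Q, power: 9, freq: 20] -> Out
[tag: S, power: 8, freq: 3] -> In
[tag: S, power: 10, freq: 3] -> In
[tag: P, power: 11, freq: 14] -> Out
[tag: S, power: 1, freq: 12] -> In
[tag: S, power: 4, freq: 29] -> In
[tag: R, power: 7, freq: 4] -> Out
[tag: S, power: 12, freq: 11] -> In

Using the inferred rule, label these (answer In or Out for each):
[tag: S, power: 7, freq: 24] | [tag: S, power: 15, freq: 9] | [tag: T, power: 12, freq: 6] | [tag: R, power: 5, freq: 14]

In, In, Out, Out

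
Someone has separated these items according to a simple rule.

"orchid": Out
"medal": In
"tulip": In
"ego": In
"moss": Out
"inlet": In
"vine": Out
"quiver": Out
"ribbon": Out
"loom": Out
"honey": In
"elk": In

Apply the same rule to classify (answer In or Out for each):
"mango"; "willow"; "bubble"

The simplest hypothesis consistent with all the labels is: odd length.
"mango" — length 5, hence In.
"willow" — length 6, hence Out.
"bubble" — length 6, hence Out.

In, Out, Out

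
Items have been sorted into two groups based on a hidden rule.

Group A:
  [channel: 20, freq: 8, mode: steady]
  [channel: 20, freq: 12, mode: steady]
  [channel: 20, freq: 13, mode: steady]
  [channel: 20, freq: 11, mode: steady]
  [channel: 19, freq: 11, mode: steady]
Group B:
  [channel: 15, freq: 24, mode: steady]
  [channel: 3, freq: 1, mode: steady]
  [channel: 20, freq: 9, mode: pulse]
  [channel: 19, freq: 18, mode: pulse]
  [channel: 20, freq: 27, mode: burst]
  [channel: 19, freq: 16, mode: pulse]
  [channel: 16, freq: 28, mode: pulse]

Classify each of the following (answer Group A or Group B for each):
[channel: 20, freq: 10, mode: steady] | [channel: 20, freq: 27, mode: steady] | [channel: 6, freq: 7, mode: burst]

The simplest hypothesis consistent with all the labels is: mode is steady AND channel ≥ 16.
[channel: 20, freq: 10, mode: steady]: Group A (mode is steady, channel = 20).
[channel: 20, freq: 27, mode: steady]: Group A (mode is steady, channel = 20).
[channel: 6, freq: 7, mode: burst]: Group B (mode is burst, channel = 6).

Group A, Group A, Group B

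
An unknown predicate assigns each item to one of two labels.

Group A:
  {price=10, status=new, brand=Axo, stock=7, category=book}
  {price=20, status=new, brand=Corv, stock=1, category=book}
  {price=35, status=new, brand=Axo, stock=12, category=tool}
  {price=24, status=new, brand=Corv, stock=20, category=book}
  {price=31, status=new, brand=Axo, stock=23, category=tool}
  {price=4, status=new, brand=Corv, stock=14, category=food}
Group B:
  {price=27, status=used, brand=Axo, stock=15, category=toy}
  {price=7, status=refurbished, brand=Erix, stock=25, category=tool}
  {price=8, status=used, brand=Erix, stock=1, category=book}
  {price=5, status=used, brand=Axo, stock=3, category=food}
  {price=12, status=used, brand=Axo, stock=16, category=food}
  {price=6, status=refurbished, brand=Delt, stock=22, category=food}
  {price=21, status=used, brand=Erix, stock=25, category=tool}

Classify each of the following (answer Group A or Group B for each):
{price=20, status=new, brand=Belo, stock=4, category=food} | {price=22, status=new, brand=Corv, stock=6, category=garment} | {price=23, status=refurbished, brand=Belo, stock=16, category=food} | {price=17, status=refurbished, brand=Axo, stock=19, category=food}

Group A, Group A, Group B, Group B

Checking candidate rules against both groups, what survives is: status is new.
{price=20, status=new, brand=Belo, stock=4, category=food} — status is new, hence Group A. {price=22, status=new, brand=Corv, stock=6, category=garment} — status is new, hence Group A. {price=23, status=refurbished, brand=Belo, stock=16, category=food} — status is refurbished, hence Group B. {price=17, status=refurbished, brand=Axo, stock=19, category=food} — status is refurbished, hence Group B.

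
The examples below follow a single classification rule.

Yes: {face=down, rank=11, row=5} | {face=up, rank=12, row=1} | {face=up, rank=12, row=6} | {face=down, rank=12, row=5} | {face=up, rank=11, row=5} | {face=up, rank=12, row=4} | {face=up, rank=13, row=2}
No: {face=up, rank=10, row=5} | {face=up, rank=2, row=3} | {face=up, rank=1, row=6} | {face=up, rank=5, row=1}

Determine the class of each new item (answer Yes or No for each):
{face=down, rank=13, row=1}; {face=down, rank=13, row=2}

The classifier is using: rank ≥ 11.
{face=down, rank=13, row=1}: Yes (rank = 13). {face=down, rank=13, row=2}: Yes (rank = 13).

Yes, Yes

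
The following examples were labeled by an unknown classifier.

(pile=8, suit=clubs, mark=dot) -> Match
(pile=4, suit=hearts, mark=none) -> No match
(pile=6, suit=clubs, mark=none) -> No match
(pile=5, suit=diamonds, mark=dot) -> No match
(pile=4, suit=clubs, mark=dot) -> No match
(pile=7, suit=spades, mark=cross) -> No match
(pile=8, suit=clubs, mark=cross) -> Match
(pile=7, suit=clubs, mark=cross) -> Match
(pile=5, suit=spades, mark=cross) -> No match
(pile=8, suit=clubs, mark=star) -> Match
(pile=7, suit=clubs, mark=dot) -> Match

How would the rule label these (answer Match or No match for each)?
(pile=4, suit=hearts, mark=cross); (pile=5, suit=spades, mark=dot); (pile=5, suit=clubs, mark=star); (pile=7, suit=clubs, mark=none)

No match, No match, No match, Match

The rule appears to be: suit is clubs AND pile ≥ 7.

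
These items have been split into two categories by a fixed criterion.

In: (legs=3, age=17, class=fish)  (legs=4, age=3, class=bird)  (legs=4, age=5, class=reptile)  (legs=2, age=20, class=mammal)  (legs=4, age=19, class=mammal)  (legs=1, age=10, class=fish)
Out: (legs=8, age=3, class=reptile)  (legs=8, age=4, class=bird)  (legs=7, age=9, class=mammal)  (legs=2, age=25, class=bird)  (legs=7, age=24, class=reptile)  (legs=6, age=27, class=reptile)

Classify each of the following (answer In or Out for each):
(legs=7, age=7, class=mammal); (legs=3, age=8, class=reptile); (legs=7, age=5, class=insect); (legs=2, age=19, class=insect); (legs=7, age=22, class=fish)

Every 'In' example satisfies: legs ≤ 4 AND age ≤ 20. None of the 'Out' examples do.
(legs=7, age=7, class=mammal) — legs = 7, age = 7, hence Out.
(legs=3, age=8, class=reptile) — legs = 3, age = 8, hence In.
(legs=7, age=5, class=insect) — legs = 7, age = 5, hence Out.
(legs=2, age=19, class=insect) — legs = 2, age = 19, hence In.
(legs=7, age=22, class=fish) — legs = 7, age = 22, hence Out.

Out, In, Out, In, Out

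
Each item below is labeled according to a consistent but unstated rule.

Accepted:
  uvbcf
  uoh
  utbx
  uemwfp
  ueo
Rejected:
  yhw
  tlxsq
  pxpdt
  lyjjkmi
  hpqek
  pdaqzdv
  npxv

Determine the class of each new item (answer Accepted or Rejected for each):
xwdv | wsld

A rule that fits every label: contains 'u' — true of each 'Accepted' example, false of each 'Rejected' one.

Rejected, Rejected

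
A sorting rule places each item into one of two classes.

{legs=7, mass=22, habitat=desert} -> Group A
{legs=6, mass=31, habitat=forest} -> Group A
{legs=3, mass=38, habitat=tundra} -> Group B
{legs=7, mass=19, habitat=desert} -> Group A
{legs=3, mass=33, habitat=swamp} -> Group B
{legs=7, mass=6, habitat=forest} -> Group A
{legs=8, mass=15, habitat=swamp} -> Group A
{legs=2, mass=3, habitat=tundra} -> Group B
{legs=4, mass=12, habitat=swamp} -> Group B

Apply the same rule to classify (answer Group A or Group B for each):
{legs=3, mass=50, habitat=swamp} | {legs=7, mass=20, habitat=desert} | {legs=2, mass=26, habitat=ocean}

A rule that fits every label: legs ≥ 6 — true of each 'Group A' example, false of each 'Group B' one.
{legs=3, mass=50, habitat=swamp}: legs = 3 — fails this test, so Group B. {legs=7, mass=20, habitat=desert}: legs = 7 — meets the rule, so Group A. {legs=2, mass=26, habitat=ocean}: legs = 2 — fails this test, so Group B.

Group B, Group A, Group B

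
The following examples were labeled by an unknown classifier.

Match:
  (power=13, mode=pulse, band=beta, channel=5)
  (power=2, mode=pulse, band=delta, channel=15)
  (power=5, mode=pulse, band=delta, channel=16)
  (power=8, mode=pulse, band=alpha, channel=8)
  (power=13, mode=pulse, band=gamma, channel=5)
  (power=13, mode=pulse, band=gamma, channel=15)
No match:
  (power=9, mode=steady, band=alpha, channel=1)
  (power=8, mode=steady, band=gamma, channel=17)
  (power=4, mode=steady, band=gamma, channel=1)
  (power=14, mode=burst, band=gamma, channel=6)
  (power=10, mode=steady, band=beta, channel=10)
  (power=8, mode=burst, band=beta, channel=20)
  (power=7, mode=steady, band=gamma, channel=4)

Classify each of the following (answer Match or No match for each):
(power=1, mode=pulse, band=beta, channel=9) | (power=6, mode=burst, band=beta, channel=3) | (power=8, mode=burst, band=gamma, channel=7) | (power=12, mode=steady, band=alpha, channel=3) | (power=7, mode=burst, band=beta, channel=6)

A rule that fits every label: mode is pulse — true of each 'Match' example, false of each 'No match' one.

Match, No match, No match, No match, No match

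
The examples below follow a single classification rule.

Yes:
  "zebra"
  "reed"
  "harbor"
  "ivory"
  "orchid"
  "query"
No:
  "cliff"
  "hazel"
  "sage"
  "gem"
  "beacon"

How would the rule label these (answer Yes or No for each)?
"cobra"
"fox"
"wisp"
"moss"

Yes, No, No, No

A rule that fits every label: contains 'r' — true of each 'Yes' example, false of each 'No' one.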